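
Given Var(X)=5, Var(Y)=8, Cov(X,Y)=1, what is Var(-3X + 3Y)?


Var(-3X + 3Y) = (-3)^2*Var(X) + 3^2*Var(Y) + 2*(-3)*3*Cov(X,Y)
= 9*5 + 9*8 - 18*1
= 45 + 72 - 18 = 99

99


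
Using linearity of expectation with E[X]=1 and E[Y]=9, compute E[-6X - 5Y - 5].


E[-6X - 5Y - 5] = -6*E[X] - 5*E[Y] - 5
= (-6)*(1) + (-5)*(9) + (-5)
= -6 - 45 - 5 = -56

-56


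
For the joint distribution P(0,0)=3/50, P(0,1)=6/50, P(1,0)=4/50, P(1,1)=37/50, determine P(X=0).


P(X=0) = P(0,0)+P(0,1) = 3/50 + 6/50 = 9/50

9/50


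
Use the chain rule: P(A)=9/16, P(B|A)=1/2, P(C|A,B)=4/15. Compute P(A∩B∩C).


P(A∩B∩C) = P(A) * P(B|A) * P(C|A∩B)
= 9/16 * 1/2 * 4/15
= 9/32 * 4/15 = 3/40

3/40


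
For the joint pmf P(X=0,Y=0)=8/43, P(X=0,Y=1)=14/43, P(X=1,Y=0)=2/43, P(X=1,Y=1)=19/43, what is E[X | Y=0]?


P(Y=0) = 10/43
E[X|Y=0] = (0*8 + 1*2)/10 = 2/10 = 1/5

1/5


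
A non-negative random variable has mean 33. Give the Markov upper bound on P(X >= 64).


Markov: P(X >= a) <= E[X]/a
P(X >= 64) <= 33/64

33/64


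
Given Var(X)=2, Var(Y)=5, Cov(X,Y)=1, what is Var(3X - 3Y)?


Var(3X - 3Y) = 3^2*Var(X) + (-3)^2*Var(Y) + 2*3*(-3)*Cov(X,Y)
= 9*2 + 9*5 - 18*1
= 18 + 45 - 18 = 45

45


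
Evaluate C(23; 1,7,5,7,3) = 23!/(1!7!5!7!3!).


23! = 25852016738884976640000
Denominator: 1!=1 * 7!=5040 * 5!=120 * 7!=5040 * 3!=6
Coefficient = 25852016738884976640000 / 18289152000 = 1413516424320

1413516424320


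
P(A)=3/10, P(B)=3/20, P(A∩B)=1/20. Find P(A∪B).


P(A∪B) = P(A) + P(B) - P(A∩B)
= 3/10 + 3/20 - 1/20 = 2/5

2/5


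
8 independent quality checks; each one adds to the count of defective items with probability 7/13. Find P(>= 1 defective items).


P(at least one) = 1 - P(none)
P(none) = (1 - 7/13)^8 = (6/13)^8 = 1679616/815730721
P(at least one) = 1 - 1679616/815730721 = 814051105/815730721

814051105/815730721


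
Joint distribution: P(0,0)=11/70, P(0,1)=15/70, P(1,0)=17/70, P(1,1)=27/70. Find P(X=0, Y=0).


Read from table: P(X=0, Y=0) = 11/70

11/70


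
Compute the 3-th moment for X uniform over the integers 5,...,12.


E[X^3] = (1/8) * sum(x^3 for x=5..12)
= 5984/8 = 748

748


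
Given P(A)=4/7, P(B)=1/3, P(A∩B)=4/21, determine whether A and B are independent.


P(A)*P(B) = 4/7*1/3 = 4/21
P(A∩B) = 4/21, which equals P(A)P(B), so independent

Yes, A and B are independent


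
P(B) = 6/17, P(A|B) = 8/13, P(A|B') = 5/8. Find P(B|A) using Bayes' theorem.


P(A) = P(A|B)P(B) + P(A|B')P(B') = 8/13*6/17 + 5/8*11/17 = 1099/1768
P(B|A) = P(A|B)P(B)/P(A) = (48/221)/(1099/1768) = 384/1099

384/1099


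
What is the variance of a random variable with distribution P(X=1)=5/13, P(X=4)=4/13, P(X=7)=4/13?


E[X] = 49/13, E[X^2] = 265/13
Var(X) = E[X^2] - (E[X])^2 = 265/13 - (49/13)^2 = 1044/169

1044/169


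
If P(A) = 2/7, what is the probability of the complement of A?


P(A') = 1 - P(A) = 1 - 2/7 = 5/7

5/7


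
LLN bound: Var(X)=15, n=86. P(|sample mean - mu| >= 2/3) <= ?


Var(Xbar) = Var(X)/n = 15/86
Chebyshev: P(|Xbar-mu| >= 2/3) <= Var(Xbar)/(2/3)^2 = (15/86)/(4/9) = 135/344

135/344


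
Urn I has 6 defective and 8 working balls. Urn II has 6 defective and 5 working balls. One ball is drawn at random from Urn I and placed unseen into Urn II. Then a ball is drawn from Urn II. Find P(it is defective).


P(transfer defective) = 6/14 = 3/7; P(transfer working) = 4/7
If defective transferred: Urn II has 7 defective of 12, so P(defective|defective moved) = 7/12
If working transferred: Urn II has 6 defective of 12, so P(defective|working moved) = 1/2
By total probability: P(defective) = 3/7*7/12 + 4/7*1/2 = 15/28

15/28


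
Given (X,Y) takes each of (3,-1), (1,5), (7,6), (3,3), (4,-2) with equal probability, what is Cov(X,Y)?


E[X]=18/5, E[Y]=11/5, E[XY]=9
Cov(X,Y) = E[XY] - E[X]E[Y] = 9 - 18/5*11/5 = 27/25

27/25


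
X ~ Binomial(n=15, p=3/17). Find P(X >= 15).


P(X>=15) = P(X=15)
= 14348907/2862423051509815793
= 14348907/2862423051509815793

14348907/2862423051509815793


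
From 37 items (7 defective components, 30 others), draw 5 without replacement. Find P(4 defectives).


P(X=4) = C(7,4)*C(30,1) / C(37,5)
= 35*30 / 435897
= 1050/435897 = 50/20757

50/20757


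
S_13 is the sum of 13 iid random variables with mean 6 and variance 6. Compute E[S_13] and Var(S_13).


E[S_n] = n*mu = 13*6 = 78
Var(S_n) = n*sigma^2 = 13*6 = 78

E[S_13]=78, Var(S_13)=78


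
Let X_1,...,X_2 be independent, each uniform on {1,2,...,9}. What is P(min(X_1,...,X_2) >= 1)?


P(min >= 1) = P(all X_i >= 1) = (P(X_1 >= 1))^2
= (9/9)^2 = 1^2 = 1

1


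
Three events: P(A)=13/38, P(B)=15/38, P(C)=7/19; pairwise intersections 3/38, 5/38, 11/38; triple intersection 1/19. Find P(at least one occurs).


P(A∪B∪C) = P(A)+P(B)+P(C) - P(AB)-P(AC)-P(BC) + P(ABC)
= 13/38+15/38+7/19 - 3/38-5/38-11/38 + 1/19
= 25/38

25/38


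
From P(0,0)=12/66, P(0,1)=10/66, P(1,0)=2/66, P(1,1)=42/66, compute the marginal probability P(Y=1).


P(Y=1) = P(0,1)+P(1,1) = 10/66 + 42/66 = 52/66 = 26/33

26/33


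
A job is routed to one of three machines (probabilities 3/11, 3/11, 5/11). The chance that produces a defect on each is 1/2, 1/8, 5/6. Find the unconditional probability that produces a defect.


P(A) = P(A|B1)P(B1) + P(A|B2)P(B2) + P(A|B3)P(B3)
= 1/2*3/11 + 1/8*3/11 + 5/6*5/11
= 3/22 + 3/88 + 25/66 = 145/264

145/264


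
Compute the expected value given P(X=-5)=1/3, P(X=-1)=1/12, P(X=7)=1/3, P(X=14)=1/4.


E[X] = sum(x * P(x))
= -5*1/3 - 1*1/12 + 7*1/3 + 14*1/4
= 49/12

49/12


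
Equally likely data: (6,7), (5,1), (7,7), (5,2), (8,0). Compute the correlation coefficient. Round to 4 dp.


Cov(X,Y) = 0.1200, Var(X) = 1.3600, Var(Y) = 9.0400
rho = Cov/(sqrt(VarX)*sqrt(VarY)) = 0.0342

0.0342


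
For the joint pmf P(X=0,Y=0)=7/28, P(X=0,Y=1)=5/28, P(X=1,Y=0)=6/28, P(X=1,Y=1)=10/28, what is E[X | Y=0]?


P(Y=0) = 13/28
E[X|Y=0] = (0*7 + 1*6)/13 = 6/13

6/13


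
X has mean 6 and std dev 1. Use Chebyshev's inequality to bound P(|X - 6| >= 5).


k = 5/1 = 5
Chebyshev: P(|X-mu| >= k*sigma) <= 1/k^2 = 1/5^2 = 1/25

1/25


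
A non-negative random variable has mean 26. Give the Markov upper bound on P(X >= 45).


Markov: P(X >= a) <= E[X]/a
P(X >= 45) <= 26/45

26/45


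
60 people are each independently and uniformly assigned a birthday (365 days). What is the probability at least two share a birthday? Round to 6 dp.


P(all different) = prod((365-i)/365 for i=0..59) = 0.005877
P(at least one match) = 1 - 0.005877 = 0.994123

0.994123


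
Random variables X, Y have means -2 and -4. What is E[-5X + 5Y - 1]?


E[-5X + 5Y - 1] = -5*E[X] + 5*E[Y] - 1
= (-5)*(-2) + (5)*(-4) + (-1)
= 10 - 20 - 1 = -11

-11


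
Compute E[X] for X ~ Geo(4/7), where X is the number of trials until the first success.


For geometric (trials until first success), E[X] = 1/p = 1/(4/7) = 7/4

7/4


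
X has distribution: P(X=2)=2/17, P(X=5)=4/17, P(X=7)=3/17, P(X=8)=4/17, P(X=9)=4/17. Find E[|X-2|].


E[|X-2|] = sum(g(x)*P(x))
= 0*2/17 + 3*4/17 + 5*3/17 + 6*4/17 + 7*4/17
= 79/17

79/17


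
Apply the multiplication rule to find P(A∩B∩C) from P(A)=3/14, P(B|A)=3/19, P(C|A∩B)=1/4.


P(A∩B∩C) = P(A) * P(B|A) * P(C|A∩B)
= 3/14 * 3/19 * 1/4
= 9/266 * 1/4 = 9/1064

9/1064


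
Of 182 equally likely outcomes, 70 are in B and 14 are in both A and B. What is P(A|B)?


P(A|B) = P(A∩B)/P(B) = (14/182)/(70/182) = 14/70 = 1/5

1/5


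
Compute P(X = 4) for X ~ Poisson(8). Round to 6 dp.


P(X=4) = e^(-8) * 8^4 / 4!
≈ 0.0003354626279 * 4096 / 24
≈ 0.057252

0.057252


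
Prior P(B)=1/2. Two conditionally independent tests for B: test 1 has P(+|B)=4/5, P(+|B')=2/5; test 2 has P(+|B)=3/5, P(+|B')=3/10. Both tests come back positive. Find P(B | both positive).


After test 1: P(+) = 4/5*1/2 + 2/5*1/2 = 3/5
P(B|+) = (2/5)/(3/5) = 2/3
After test 2 (use post1 as new prior): P(+) = 3/5*2/3 + 3/10*1/3 = 1/2
P(B|+,+) = (2/5)/(1/2) = 4/5

4/5


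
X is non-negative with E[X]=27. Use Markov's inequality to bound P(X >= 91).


Markov: P(X >= a) <= E[X]/a
P(X >= 91) <= 27/91

27/91


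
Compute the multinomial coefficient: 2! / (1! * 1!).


2! = 2
Denominator: 1!=1 * 1!=1
Coefficient = 2 / 1 = 2

2


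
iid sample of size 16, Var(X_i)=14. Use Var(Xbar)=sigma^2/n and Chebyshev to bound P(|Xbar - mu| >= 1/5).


Var(Xbar) = Var(X)/n = 14/16
Chebyshev: P(|Xbar-mu| >= 1/5) <= Var(Xbar)/(1/5)^2 = (7/8)/(1/25) = 175/8
Bound exceeds 1, so trivial bound: 1

1


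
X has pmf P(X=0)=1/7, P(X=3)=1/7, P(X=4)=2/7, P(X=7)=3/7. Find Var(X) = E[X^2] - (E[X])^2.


E[X] = 32/7, E[X^2] = 188/7
Var(X) = E[X^2] - (E[X])^2 = 188/7 - (32/7)^2 = 292/49

292/49


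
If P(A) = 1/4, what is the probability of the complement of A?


P(A') = 1 - P(A) = 1 - 1/4 = 3/4

3/4


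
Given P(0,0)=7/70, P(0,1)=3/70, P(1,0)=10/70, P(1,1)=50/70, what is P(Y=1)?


P(Y=1) = P(0,1)+P(1,1) = 3/70 + 50/70 = 53/70

53/70


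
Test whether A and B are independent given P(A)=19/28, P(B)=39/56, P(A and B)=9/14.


P(A)*P(B) = 19/28*39/56 = 741/1568
P(A∩B) = 9/14 != 741/1568, so not independent

No, A and B are not independent


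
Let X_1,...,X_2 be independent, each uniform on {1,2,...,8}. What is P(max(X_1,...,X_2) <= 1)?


P(max <= 1) = P(all X_i <= 1) = (P(X_1 <= 1))^2
= (1/8)^2 = 1/64

1/64


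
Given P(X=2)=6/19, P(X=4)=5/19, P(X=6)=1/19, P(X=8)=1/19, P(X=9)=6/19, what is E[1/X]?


E[1/X] = sum(g(x)*P(x))
= 1/2*6/19 + 1/4*5/19 + 1/6*1/19 + 1/8*1/19 + 1/9*6/19
= 125/456

125/456


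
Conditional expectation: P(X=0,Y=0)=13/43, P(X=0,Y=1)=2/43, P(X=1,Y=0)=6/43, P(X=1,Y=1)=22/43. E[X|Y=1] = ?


P(Y=1) = 24/43
E[X|Y=1] = (0*2 + 1*22)/24 = 22/24 = 11/12

11/12


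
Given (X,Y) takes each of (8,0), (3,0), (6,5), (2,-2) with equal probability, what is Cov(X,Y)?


E[X]=19/4, E[Y]=3/4, E[XY]=13/2
Cov(X,Y) = E[XY] - E[X]E[Y] = 13/2 - 19/4*3/4 = 47/16

47/16


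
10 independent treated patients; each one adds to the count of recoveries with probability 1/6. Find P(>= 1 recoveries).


P(at least one) = 1 - P(none)
P(none) = (1 - 1/6)^10 = (5/6)^10 = 9765625/60466176
P(at least one) = 1 - 9765625/60466176 = 50700551/60466176

50700551/60466176


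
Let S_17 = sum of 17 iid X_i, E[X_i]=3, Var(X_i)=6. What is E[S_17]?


E[S_n] = n*E[X_1] = 17*3 = 51

51


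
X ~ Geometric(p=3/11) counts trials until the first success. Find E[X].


For geometric (trials until first success), E[X] = 1/p = 1/(3/11) = 11/3

11/3


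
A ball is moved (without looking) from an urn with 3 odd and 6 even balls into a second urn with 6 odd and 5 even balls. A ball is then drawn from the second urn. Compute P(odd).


P(transfer odd) = 3/9 = 1/3; P(transfer even) = 2/3
If odd transferred: Urn II has 7 odd of 12, so P(odd|odd moved) = 7/12
If even transferred: Urn II has 6 odd of 12, so P(odd|even moved) = 1/2
By total probability: P(odd) = 1/3*7/12 + 2/3*1/2 = 19/36

19/36


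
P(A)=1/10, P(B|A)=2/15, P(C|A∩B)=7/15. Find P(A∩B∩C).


P(A∩B∩C) = P(A) * P(B|A) * P(C|A∩B)
= 1/10 * 2/15 * 7/15
= 1/75 * 7/15 = 7/1125

7/1125


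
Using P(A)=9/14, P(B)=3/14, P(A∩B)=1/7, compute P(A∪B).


P(A∪B) = P(A) + P(B) - P(A∩B)
= 9/14 + 3/14 - 1/7 = 5/7

5/7


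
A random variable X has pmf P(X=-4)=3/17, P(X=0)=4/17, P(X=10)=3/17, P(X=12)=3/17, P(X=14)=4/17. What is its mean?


E[X] = sum(x * P(x))
= -4*3/17 + 0*4/17 + 10*3/17 + 12*3/17 + 14*4/17
= 110/17

110/17


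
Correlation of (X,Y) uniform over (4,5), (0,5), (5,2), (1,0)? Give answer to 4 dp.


Cov(X,Y) = 0.0000, Var(X) = 4.2500, Var(Y) = 4.5000
rho = Cov/(sqrt(VarX)*sqrt(VarY)) = 0.0000

0.0000


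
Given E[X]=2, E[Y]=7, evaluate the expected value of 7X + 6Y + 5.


E[7X + 6Y + 5] = 7*E[X] + 6*E[Y] + 5
= (7)*(2) + (6)*(7) + (5)
= 14 + 42 + 5 = 61

61


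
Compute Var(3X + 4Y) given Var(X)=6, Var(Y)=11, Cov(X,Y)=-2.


Var(3X + 4Y) = 3^2*Var(X) + 4^2*Var(Y) + 2*3*4*Cov(X,Y)
= 9*6 + 16*11 + 24*(-2)
= 54 + 176 - 48 = 182

182


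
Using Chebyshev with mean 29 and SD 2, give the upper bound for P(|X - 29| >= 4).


k = 4/2 = 2
Chebyshev: P(|X-mu| >= k*sigma) <= 1/k^2 = 1/2^2 = 1/4

1/4


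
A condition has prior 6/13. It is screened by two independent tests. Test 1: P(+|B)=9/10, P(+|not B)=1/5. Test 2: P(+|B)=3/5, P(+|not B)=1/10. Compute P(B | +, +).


After test 1: P(+) = 9/10*6/13 + 1/5*7/13 = 34/65
P(B|+) = (27/65)/(34/65) = 27/34
After test 2 (use post1 as new prior): P(+) = 3/5*27/34 + 1/10*7/34 = 169/340
P(B|+,+) = (81/170)/(169/340) = 162/169

162/169


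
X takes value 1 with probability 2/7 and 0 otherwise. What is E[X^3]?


For Bernoulli: X in {0,1}
E[X^3] = 0^3*(1-2/7) + 1^3*2/7 = 2/7

2/7


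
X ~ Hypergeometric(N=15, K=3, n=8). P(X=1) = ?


P(X=1) = C(3,1)*C(12,7) / C(15,8)
= 3*792 / 6435
= 2376/6435 = 24/65

24/65


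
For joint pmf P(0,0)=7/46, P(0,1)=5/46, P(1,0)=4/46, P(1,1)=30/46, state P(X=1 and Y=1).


Read from table: P(X=1, Y=1) = 30/46 = 15/23

15/23


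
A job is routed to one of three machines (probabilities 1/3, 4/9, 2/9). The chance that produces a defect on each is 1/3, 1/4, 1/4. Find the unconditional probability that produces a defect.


P(A) = P(A|B1)P(B1) + P(A|B2)P(B2) + P(A|B3)P(B3)
= 1/3*1/3 + 1/4*4/9 + 1/4*2/9
= 1/9 + 1/9 + 1/18 = 5/18

5/18


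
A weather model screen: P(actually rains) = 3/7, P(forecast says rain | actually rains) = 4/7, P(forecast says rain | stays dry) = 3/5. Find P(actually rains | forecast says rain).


P(A) = P(A|B)P(B) + P(A|B')P(B') = 4/7*3/7 + 3/5*4/7 = 144/245
P(B|A) = P(A|B)P(B)/P(A) = (12/49)/(144/245) = 5/12

5/12


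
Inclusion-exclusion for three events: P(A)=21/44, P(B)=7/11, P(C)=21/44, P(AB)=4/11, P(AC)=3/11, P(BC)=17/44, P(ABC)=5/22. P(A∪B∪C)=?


P(A∪B∪C) = P(A)+P(B)+P(C) - P(AB)-P(AC)-P(BC) + P(ABC)
= 21/44+7/11+21/44 - 4/11-3/11-17/44 + 5/22
= 35/44

35/44


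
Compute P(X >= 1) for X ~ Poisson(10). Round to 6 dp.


P(X>=1) = 1 - P(X<=0) = 1 - (e^(-10)*10^0/0!)
≈ 1 - 0.0000453999 = 0.9999546001
≈ 0.999955

0.999955


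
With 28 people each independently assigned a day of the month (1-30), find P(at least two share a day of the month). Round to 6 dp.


P(all different) = prod((30-i)/30 for i=0..27) = 0.000000
P(at least one match) = 1 - 0.000000 = 1.000000

1.000000


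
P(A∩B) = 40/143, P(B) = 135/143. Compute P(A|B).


P(A|B) = P(A∩B)/P(B) = (40/143)/(135/143) = 40/135 = 8/27

8/27


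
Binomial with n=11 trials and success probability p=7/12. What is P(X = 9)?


P(X=9) = C(11,9) * p^9 * (1-p)^2
= 55 * 40353607/5159780352 * 25/144
= 55486209625/743008370688

55486209625/743008370688


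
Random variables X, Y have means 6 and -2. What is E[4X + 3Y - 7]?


E[4X + 3Y - 7] = 4*E[X] + 3*E[Y] - 7
= (4)*(6) + (3)*(-2) + (-7)
= 24 - 6 - 7 = 11

11


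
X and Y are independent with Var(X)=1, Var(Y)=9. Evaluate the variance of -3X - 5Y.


Independence => Cov(X,Y)=0
Var(-3X - 5Y) = (-3)^2*Var(X) + (-5)^2*Var(Y)
= 9*1 + 25*9 = 234

234


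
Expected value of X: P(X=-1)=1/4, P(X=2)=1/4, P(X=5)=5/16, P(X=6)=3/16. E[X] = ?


E[X] = sum(x * P(x))
= -1*1/4 + 2*1/4 + 5*5/16 + 6*3/16
= 47/16

47/16


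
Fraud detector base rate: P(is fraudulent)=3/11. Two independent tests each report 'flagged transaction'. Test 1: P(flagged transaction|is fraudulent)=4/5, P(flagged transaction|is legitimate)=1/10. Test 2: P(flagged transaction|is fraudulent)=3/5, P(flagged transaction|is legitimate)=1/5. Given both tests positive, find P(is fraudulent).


After test 1: P(+) = 4/5*3/11 + 1/10*8/11 = 16/55
P(B|+) = (12/55)/(16/55) = 3/4
After test 2 (use post1 as new prior): P(+) = 3/5*3/4 + 1/5*1/4 = 1/2
P(B|+,+) = (9/20)/(1/2) = 9/10

9/10


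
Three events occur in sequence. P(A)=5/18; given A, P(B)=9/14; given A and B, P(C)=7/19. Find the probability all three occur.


P(A∩B∩C) = P(A) * P(B|A) * P(C|A∩B)
= 5/18 * 9/14 * 7/19
= 5/28 * 7/19 = 5/76

5/76


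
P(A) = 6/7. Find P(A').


P(A') = 1 - P(A) = 1 - 6/7 = 1/7

1/7


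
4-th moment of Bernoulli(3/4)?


For Bernoulli: X in {0,1}
E[X^4] = 0^4*(1-3/4) + 1^4*3/4 = 3/4

3/4


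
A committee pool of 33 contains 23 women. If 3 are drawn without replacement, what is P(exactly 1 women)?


P(X=1) = C(23,1)*C(10,2) / C(33,3)
= 23*45 / 5456
= 1035/5456

1035/5456


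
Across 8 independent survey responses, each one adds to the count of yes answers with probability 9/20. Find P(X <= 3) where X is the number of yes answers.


P(X<=3) = P(X=0) + P(X=1) + P(X=2) + P(X=3)
= 214358881/25600000000 + 175384539/3200000000 + 1004475087/6400000000 + 821843253/3200000000
= 2442016313/5120000000

2442016313/5120000000


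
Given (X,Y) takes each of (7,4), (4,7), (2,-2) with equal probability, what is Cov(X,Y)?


E[X]=13/3, E[Y]=3, E[XY]=52/3
Cov(X,Y) = E[XY] - E[X]E[Y] = 52/3 - 13/3*3 = 13/3

13/3


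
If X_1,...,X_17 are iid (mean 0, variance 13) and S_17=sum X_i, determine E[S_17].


E[S_n] = n*E[X_1] = 17*0 = 0

0


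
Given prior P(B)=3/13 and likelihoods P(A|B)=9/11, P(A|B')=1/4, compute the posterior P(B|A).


P(A) = P(A|B)P(B) + P(A|B')P(B') = 9/11*3/13 + 1/4*10/13 = 109/286
P(B|A) = P(A|B)P(B)/P(A) = (27/143)/(109/286) = 54/109

54/109


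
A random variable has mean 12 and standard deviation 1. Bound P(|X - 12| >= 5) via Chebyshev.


k = 5/1 = 5
Chebyshev: P(|X-mu| >= k*sigma) <= 1/k^2 = 1/5^2 = 1/25

1/25


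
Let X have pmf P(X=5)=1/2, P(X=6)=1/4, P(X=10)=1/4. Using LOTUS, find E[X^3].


E[X^3] = sum(g(x)*P(x))
= 125*1/2 + 216*1/4 + 1000*1/4
= 733/2

733/2


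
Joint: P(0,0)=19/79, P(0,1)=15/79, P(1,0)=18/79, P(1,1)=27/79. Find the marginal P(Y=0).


P(Y=0) = P(0,0)+P(1,0) = 19/79 + 18/79 = 37/79

37/79


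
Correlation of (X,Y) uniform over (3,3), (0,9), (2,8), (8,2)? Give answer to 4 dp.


Cov(X,Y) = -7.6250, Var(X) = 8.6875, Var(Y) = 9.2500
rho = Cov/(sqrt(VarX)*sqrt(VarY)) = -0.8506

-0.8506


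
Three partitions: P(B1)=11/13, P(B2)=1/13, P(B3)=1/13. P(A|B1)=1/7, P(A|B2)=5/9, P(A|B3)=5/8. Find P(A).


P(A) = P(A|B1)P(B1) + P(A|B2)P(B2) + P(A|B3)P(B3)
= 1/7*11/13 + 5/9*1/13 + 5/8*1/13
= 11/91 + 5/117 + 5/104 = 1387/6552

1387/6552


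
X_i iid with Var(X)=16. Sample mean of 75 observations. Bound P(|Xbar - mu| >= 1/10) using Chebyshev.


Var(Xbar) = Var(X)/n = 16/75
Chebyshev: P(|Xbar-mu| >= 1/10) <= Var(Xbar)/(1/10)^2 = (16/75)/(1/100) = 64/3
Bound exceeds 1, so trivial bound: 1

1


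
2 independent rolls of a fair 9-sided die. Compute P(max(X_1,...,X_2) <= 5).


P(max <= 5) = P(all X_i <= 5) = (P(X_1 <= 5))^2
= (5/9)^2 = 25/81

25/81


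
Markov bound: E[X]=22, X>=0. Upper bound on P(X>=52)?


Markov: P(X >= a) <= E[X]/a
P(X >= 52) <= 22/52 = 11/26

11/26


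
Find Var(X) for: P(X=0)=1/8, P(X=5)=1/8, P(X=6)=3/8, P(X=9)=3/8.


E[X] = 25/4, E[X^2] = 47
Var(X) = E[X^2] - (E[X])^2 = 47 - (25/4)^2 = 127/16

127/16


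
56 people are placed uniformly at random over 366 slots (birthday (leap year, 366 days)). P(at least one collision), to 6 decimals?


P(all different) = prod((366-i)/366 for i=0..55) = 0.011818
P(at least one match) = 1 - 0.011818 = 0.988182

0.988182


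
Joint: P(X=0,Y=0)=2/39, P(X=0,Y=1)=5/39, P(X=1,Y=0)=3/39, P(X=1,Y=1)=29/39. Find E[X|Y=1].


P(Y=1) = 34/39
E[X|Y=1] = (0*5 + 1*29)/34 = 29/34

29/34


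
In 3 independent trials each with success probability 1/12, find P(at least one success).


P(at least one) = 1 - P(none)
P(none) = (1 - 1/12)^3 = (11/12)^3 = 1331/1728
P(at least one) = 1 - 1331/1728 = 397/1728

397/1728


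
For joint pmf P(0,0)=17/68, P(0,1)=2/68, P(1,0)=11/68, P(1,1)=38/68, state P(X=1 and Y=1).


Read from table: P(X=1, Y=1) = 38/68 = 19/34

19/34


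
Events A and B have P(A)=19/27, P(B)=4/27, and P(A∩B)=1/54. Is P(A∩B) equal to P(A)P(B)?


P(A)*P(B) = 19/27*4/27 = 76/729
P(A∩B) = 1/54 != 76/729, so not independent

No, A and B are not independent


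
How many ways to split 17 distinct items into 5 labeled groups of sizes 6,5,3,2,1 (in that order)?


17! = 355687428096000
Denominator: 6!=720 * 5!=120 * 3!=6 * 2!=2 * 1!=1
Coefficient = 355687428096000 / 1036800 = 343062720

343062720


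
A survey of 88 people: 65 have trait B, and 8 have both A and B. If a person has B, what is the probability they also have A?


P(A|B) = P(A∩B)/P(B) = (8/88)/(65/88) = 8/65

8/65


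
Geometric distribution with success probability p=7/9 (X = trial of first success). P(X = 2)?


P(X=2) = (1-p)^1 * p = (2/9)^1 * 7/9
= 2/9 * 7/9 = 14/81

14/81


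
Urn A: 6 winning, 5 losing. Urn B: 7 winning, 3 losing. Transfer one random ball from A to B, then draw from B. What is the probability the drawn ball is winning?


P(transfer winning) = 6/11; P(transfer losing) = 5/11
If winning transferred: Urn II has 8 winning of 11, so P(winning|winning moved) = 8/11
If losing transferred: Urn II has 7 winning of 11, so P(winning|losing moved) = 7/11
By total probability: P(winning) = 6/11*8/11 + 5/11*7/11 = 83/121

83/121


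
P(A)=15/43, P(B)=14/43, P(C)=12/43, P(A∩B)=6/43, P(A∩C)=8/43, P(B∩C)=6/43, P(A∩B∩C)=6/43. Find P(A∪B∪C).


P(A∪B∪C) = P(A)+P(B)+P(C) - P(AB)-P(AC)-P(BC) + P(ABC)
= 15/43+14/43+12/43 - 6/43-8/43-6/43 + 6/43
= 27/43

27/43


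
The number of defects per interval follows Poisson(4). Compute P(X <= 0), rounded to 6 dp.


P(X<=0) = e^(-4)*4^0/0!
≈ 0.0183156389
≈ 0.018316

0.018316


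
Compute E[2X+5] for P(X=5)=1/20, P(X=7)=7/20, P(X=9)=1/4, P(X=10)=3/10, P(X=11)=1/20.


E[2X+5] = sum(g(x)*P(x))
= 15*1/20 + 19*7/20 + 23*1/4 + 25*3/10 + 27*1/20
= 22

22


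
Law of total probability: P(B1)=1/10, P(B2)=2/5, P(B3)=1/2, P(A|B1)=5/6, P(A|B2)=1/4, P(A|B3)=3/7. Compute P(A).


P(A) = P(A|B1)P(B1) + P(A|B2)P(B2) + P(A|B3)P(B3)
= 5/6*1/10 + 1/4*2/5 + 3/7*1/2
= 1/12 + 1/10 + 3/14 = 167/420

167/420


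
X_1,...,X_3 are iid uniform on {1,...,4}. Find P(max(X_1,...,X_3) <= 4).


P(max <= 4) = P(all X_i <= 4) = (P(X_1 <= 4))^3
= (4/4)^3 = 1^3 = 1

1


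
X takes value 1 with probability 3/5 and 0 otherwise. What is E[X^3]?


For Bernoulli: X in {0,1}
E[X^3] = 0^3*(1-3/5) + 1^3*3/5 = 3/5

3/5


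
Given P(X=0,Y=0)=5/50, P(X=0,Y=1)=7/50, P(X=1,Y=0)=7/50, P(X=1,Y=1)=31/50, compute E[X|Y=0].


P(Y=0) = 12/50
E[X|Y=0] = (0*5 + 1*7)/12 = 7/12

7/12


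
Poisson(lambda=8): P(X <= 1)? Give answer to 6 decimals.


P(X<=1) = e^(-8)*8^0/0! + e^(-8)*8^1/1!
≈ 0.0003354626 + 0.0026837010
= 0.0030191636
≈ 0.003019

0.003019


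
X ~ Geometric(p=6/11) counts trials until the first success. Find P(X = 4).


P(X=4) = (1-p)^3 * p = (5/11)^3 * 6/11
= 125/1331 * 6/11 = 750/14641

750/14641


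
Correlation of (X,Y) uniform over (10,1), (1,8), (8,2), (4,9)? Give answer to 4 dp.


Cov(X,Y) = -11.2500, Var(X) = 12.1875, Var(Y) = 12.5000
rho = Cov/(sqrt(VarX)*sqrt(VarY)) = -0.9115

-0.9115


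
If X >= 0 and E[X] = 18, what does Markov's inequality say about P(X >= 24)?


Markov: P(X >= a) <= E[X]/a
P(X >= 24) <= 18/24 = 3/4

3/4


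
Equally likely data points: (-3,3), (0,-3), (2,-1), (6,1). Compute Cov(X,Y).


E[X]=5/4, E[Y]=0, E[XY]=-5/4
Cov(X,Y) = E[XY] - E[X]E[Y] = -5/4 - 5/4*0 = -5/4

-5/4


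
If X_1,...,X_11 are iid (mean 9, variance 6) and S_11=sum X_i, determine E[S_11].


E[S_n] = n*E[X_1] = 11*9 = 99

99


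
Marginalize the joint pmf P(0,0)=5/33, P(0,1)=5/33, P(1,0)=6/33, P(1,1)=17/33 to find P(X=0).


P(X=0) = P(0,0)+P(0,1) = 5/33 + 5/33 = 10/33

10/33


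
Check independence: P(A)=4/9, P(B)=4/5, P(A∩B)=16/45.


P(A)*P(B) = 4/9*4/5 = 16/45
P(A∩B) = 16/45, which equals P(A)P(B), so independent

Yes, A and B are independent


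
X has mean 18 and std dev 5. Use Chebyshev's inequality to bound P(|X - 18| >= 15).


k = 15/5 = 3
Chebyshev: P(|X-mu| >= k*sigma) <= 1/k^2 = 1/3^2 = 1/9

1/9


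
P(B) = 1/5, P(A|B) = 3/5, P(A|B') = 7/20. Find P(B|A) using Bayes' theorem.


P(A) = P(A|B)P(B) + P(A|B')P(B') = 3/5*1/5 + 7/20*4/5 = 2/5
P(B|A) = P(A|B)P(B)/P(A) = (3/25)/(2/5) = 3/10

3/10


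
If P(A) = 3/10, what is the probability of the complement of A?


P(A') = 1 - P(A) = 1 - 3/10 = 7/10

7/10


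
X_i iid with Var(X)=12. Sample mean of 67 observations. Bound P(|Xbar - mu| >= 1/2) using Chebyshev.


Var(Xbar) = Var(X)/n = 12/67
Chebyshev: P(|Xbar-mu| >= 1/2) <= Var(Xbar)/(1/2)^2 = (12/67)/(1/4) = 48/67

48/67


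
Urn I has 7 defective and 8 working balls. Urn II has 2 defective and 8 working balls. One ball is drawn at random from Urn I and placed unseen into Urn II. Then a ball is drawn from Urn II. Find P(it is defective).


P(transfer defective) = 7/15; P(transfer working) = 8/15
If defective transferred: Urn II has 3 defective of 11, so P(defective|defective moved) = 3/11
If working transferred: Urn II has 2 defective of 11, so P(defective|working moved) = 2/11
By total probability: P(defective) = 7/15*3/11 + 8/15*2/11 = 37/165

37/165


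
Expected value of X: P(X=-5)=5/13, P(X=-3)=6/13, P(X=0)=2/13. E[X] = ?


E[X] = sum(x * P(x))
= -5*5/13 - 3*6/13 + 0*2/13
= -43/13

-43/13


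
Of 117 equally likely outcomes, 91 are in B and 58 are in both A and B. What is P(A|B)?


P(A|B) = P(A∩B)/P(B) = (58/117)/(91/117) = 58/91

58/91


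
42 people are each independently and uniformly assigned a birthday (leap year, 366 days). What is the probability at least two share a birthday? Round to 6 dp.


P(all different) = prod((366-i)/366 for i=0..41) = 0.086572
P(at least one match) = 1 - 0.086572 = 0.913428

0.913428


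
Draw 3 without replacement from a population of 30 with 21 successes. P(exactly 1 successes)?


P(X=1) = C(21,1)*C(9,2) / C(30,3)
= 21*36 / 4060
= 756/4060 = 27/145

27/145


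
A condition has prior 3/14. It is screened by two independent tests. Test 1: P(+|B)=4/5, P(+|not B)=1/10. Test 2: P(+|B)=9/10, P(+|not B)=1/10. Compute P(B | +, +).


After test 1: P(+) = 4/5*3/14 + 1/10*11/14 = 1/4
P(B|+) = (6/35)/(1/4) = 24/35
After test 2 (use post1 as new prior): P(+) = 9/10*24/35 + 1/10*11/35 = 227/350
P(B|+,+) = (108/175)/(227/350) = 216/227

216/227


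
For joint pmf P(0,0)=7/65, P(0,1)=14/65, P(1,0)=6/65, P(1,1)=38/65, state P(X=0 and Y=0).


Read from table: P(X=0, Y=0) = 7/65

7/65


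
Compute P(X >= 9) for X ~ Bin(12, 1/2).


P(X>=9) = P(X=9) + P(X=10) + P(X=11) + P(X=12)
= 55/1024 + 33/2048 + 3/1024 + 1/4096
= 299/4096

299/4096


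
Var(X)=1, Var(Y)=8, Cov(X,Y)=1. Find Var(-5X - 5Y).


Var(-5X - 5Y) = (-5)^2*Var(X) + (-5)^2*Var(Y) + 2*(-5)*(-5)*Cov(X,Y)
= 25*1 + 25*8 + 50*1
= 25 + 200 + 50 = 275

275


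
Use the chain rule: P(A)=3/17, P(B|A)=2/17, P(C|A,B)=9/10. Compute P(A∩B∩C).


P(A∩B∩C) = P(A) * P(B|A) * P(C|A∩B)
= 3/17 * 2/17 * 9/10
= 6/289 * 9/10 = 27/1445

27/1445


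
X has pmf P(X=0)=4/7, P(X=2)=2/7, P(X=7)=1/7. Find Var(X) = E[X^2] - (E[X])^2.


E[X] = 11/7, E[X^2] = 57/7
Var(X) = E[X^2] - (E[X])^2 = 57/7 - (11/7)^2 = 278/49

278/49


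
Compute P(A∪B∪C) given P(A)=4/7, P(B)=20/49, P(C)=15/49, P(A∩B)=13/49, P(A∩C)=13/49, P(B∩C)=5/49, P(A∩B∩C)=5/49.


P(A∪B∪C) = P(A)+P(B)+P(C) - P(AB)-P(AC)-P(BC) + P(ABC)
= 4/7+20/49+15/49 - 13/49-13/49-5/49 + 5/49
= 37/49

37/49


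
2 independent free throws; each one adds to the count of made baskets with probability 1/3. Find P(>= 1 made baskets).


P(at least one) = 1 - P(none)
P(none) = (1 - 1/3)^2 = (2/3)^2 = 4/9
P(at least one) = 1 - 4/9 = 5/9

5/9


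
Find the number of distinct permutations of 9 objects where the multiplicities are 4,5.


9! = 362880
Denominator: 4!=24 * 5!=120
Coefficient = 362880 / 2880 = 126

126


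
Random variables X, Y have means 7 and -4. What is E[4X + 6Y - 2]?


E[4X + 6Y - 2] = 4*E[X] + 6*E[Y] - 2
= (4)*(7) + (6)*(-4) + (-2)
= 28 - 24 - 2 = 2

2


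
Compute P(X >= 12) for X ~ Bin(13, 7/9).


P(X>=12) = P(X=12) + P(X=13)
= 359873467226/2541865828329 + 96889010407/2541865828329
= 152254159211/847288609443

152254159211/847288609443


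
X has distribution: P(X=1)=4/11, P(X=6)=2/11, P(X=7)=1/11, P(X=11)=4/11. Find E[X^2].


E[X^2] = sum(g(x)*P(x))
= 1*4/11 + 36*2/11 + 49*1/11 + 121*4/11
= 609/11

609/11


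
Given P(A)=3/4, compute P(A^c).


P(A') = 1 - P(A) = 1 - 3/4 = 1/4

1/4


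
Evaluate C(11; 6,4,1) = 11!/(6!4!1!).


11! = 39916800
Denominator: 6!=720 * 4!=24 * 1!=1
Coefficient = 39916800 / 17280 = 2310

2310


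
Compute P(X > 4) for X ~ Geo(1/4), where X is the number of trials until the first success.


P(X > 4) = P(first 4 trials all fail) = (1-p)^4 = (3/4)^4 = 81/256

81/256


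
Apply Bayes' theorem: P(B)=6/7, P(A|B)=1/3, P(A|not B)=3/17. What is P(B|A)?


P(A) = P(A|B)P(B) + P(A|B')P(B') = 1/3*6/7 + 3/17*1/7 = 37/119
P(B|A) = P(A|B)P(B)/P(A) = (2/7)/(37/119) = 34/37

34/37


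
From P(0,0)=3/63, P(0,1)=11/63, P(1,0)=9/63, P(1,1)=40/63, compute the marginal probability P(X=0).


P(X=0) = P(0,0)+P(0,1) = 3/63 + 11/63 = 14/63 = 2/9

2/9


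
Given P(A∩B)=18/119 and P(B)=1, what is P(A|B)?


P(A|B) = P(A∩B)/P(B) = (18/119)/(119/119) = 18/119

18/119


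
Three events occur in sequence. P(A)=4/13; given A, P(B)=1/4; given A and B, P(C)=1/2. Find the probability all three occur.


P(A∩B∩C) = P(A) * P(B|A) * P(C|A∩B)
= 4/13 * 1/4 * 1/2
= 1/13 * 1/2 = 1/26

1/26


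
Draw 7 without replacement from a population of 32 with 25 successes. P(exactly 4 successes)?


P(X=4) = C(25,4)*C(7,3) / C(32,7)
= 12650*35 / 3365856
= 442750/3365856 = 221375/1682928

221375/1682928


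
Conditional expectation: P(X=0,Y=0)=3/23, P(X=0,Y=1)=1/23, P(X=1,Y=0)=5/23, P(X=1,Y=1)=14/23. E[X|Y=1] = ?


P(Y=1) = 15/23
E[X|Y=1] = (0*1 + 1*14)/15 = 14/15

14/15


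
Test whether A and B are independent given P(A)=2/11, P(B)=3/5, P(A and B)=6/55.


P(A)*P(B) = 2/11*3/5 = 6/55
P(A∩B) = 6/55, which equals P(A)P(B), so independent

Yes, A and B are independent


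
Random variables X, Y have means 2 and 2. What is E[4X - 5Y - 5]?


E[4X - 5Y - 5] = 4*E[X] - 5*E[Y] - 5
= (4)*(2) + (-5)*(2) + (-5)
= 8 - 10 - 5 = -7

-7


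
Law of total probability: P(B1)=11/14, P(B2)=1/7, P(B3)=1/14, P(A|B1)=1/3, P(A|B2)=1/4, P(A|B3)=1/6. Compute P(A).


P(A) = P(A|B1)P(B1) + P(A|B2)P(B2) + P(A|B3)P(B3)
= 1/3*11/14 + 1/4*1/7 + 1/6*1/14
= 11/42 + 1/28 + 1/84 = 13/42

13/42


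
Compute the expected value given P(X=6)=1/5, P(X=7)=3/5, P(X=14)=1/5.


E[X] = sum(x * P(x))
= 6*1/5 + 7*3/5 + 14*1/5
= 41/5

41/5


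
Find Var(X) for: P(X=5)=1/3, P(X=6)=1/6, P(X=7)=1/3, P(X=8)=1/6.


E[X] = 19/3, E[X^2] = 124/3
Var(X) = E[X^2] - (E[X])^2 = 124/3 - (19/3)^2 = 11/9

11/9


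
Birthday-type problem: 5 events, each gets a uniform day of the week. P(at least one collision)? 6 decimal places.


P(all different) = prod((7-i)/7 for i=0..4) = 0.149938
P(at least one match) = 1 - 0.149938 = 0.850062

0.850062


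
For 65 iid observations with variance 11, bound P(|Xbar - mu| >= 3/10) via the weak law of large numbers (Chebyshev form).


Var(Xbar) = Var(X)/n = 11/65
Chebyshev: P(|Xbar-mu| >= 3/10) <= Var(Xbar)/(3/10)^2 = (11/65)/(9/100) = 220/117
Bound exceeds 1, so trivial bound: 1

1


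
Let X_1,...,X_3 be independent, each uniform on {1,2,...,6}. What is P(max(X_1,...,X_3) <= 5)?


P(max <= 5) = P(all X_i <= 5) = (P(X_1 <= 5))^3
= (5/6)^3 = 125/216

125/216


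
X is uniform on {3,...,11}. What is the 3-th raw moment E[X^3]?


E[X^3] = (1/9) * sum(x^3 for x=3..11)
= 4347/9 = 483

483


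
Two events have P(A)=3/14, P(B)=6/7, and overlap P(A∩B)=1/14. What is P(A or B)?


P(A∪B) = P(A) + P(B) - P(A∩B)
= 3/14 + 6/7 - 1/14 = 1

1


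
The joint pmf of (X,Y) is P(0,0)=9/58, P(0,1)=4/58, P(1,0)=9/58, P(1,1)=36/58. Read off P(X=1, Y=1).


Read from table: P(X=1, Y=1) = 36/58 = 18/29

18/29


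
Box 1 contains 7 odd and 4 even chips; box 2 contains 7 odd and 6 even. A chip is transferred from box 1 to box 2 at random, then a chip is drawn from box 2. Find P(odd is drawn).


P(transfer odd) = 7/11; P(transfer even) = 4/11
If odd transferred: Urn II has 8 odd of 14, so P(odd|odd moved) = 4/7
If even transferred: Urn II has 7 odd of 14, so P(odd|even moved) = 1/2
By total probability: P(odd) = 7/11*4/7 + 4/11*1/2 = 6/11

6/11


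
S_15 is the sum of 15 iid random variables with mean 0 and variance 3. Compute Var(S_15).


By independence, Var(S_n) = n*Var(X_1) = 15*3 = 45

45


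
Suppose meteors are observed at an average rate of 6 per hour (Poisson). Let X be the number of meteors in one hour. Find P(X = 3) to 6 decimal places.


P(X=3) = e^(-6) * 6^3 / 3!
≈ 0.002478752177 * 216 / 6
≈ 0.089235

0.089235


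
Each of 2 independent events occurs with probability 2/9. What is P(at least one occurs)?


P(at least one) = 1 - P(none)
P(none) = (1 - 2/9)^2 = (7/9)^2 = 49/81
P(at least one) = 1 - 49/81 = 32/81

32/81


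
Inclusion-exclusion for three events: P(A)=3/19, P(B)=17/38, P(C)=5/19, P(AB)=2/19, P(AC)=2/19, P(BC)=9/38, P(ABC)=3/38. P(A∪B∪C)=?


P(A∪B∪C) = P(A)+P(B)+P(C) - P(AB)-P(AC)-P(BC) + P(ABC)
= 3/19+17/38+5/19 - 2/19-2/19-9/38 + 3/38
= 1/2

1/2


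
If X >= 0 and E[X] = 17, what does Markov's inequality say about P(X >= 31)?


Markov: P(X >= a) <= E[X]/a
P(X >= 31) <= 17/31

17/31


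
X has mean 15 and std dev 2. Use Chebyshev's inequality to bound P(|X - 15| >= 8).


k = 8/2 = 4
Chebyshev: P(|X-mu| >= k*sigma) <= 1/k^2 = 1/4^2 = 1/16

1/16


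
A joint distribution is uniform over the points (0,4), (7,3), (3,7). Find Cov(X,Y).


E[X]=10/3, E[Y]=14/3, E[XY]=14
Cov(X,Y) = E[XY] - E[X]E[Y] = 14 - 10/3*14/3 = -14/9

-14/9


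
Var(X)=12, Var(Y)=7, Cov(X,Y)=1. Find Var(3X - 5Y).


Var(3X - 5Y) = 3^2*Var(X) + (-5)^2*Var(Y) + 2*3*(-5)*Cov(X,Y)
= 9*12 + 25*7 - 30*1
= 108 + 175 - 30 = 253

253


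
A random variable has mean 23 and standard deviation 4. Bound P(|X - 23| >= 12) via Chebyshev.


k = 12/4 = 3
Chebyshev: P(|X-mu| >= k*sigma) <= 1/k^2 = 1/3^2 = 1/9

1/9


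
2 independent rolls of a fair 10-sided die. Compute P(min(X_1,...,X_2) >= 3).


P(min >= 3) = P(all X_i >= 3) = (P(X_1 >= 3))^2
= (8/10)^2 = (4/5)^2 = 16/25

16/25


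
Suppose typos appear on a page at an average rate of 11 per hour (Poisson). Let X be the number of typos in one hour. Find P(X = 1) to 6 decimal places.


P(X=1) = e^(-11) * 11^1 / 1!
≈ 0.00001670170079 * 11 / 1
≈ 0.000184

0.000184


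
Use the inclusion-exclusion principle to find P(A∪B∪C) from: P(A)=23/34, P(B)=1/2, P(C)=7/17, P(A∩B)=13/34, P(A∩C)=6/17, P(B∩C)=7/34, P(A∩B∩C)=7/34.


P(A∪B∪C) = P(A)+P(B)+P(C) - P(AB)-P(AC)-P(BC) + P(ABC)
= 23/34+1/2+7/17 - 13/34-6/17-7/34 + 7/34
= 29/34

29/34


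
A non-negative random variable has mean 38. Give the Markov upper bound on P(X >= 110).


Markov: P(X >= a) <= E[X]/a
P(X >= 110) <= 38/110 = 19/55

19/55


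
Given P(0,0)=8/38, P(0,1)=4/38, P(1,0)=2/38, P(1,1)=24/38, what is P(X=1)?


P(X=1) = P(1,0)+P(1,1) = 2/38 + 24/38 = 26/38 = 13/19

13/19


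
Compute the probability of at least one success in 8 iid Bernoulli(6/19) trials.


P(at least one) = 1 - P(none)
P(none) = (1 - 6/19)^8 = (13/19)^8 = 815730721/16983563041
P(at least one) = 1 - 815730721/16983563041 = 16167832320/16983563041

16167832320/16983563041


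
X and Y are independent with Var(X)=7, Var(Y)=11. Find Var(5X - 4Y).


Independence => Cov(X,Y)=0
Var(5X - 4Y) = 5^2*Var(X) + (-4)^2*Var(Y)
= 25*7 + 16*11 = 351

351


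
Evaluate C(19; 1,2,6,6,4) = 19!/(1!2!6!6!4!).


19! = 121645100408832000
Denominator: 1!=1 * 2!=2 * 6!=720 * 6!=720 * 4!=24
Coefficient = 121645100408832000 / 24883200 = 4888643760

4888643760


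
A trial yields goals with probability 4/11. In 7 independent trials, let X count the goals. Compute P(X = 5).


P(X=5) = C(7,5) * p^5 * (1-p)^2
= 21 * 1024/161051 * 49/121
= 1053696/19487171

1053696/19487171


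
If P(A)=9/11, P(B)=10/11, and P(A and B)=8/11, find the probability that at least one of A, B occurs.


P(A∪B) = P(A) + P(B) - P(A∩B)
= 9/11 + 10/11 - 8/11 = 1

1


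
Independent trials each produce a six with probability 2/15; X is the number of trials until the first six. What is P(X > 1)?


P(X > 1) = P(first 1 trials all fail) = (1-p)^1 = (13/15)^1 = 13/15

13/15


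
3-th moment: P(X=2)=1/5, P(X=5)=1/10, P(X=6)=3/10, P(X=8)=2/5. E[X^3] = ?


E[X^3] = sum(x^3 * P(x))
= 8*1/5 + 125*1/10 + 216*3/10 + 512*2/5
= 2837/10

2837/10


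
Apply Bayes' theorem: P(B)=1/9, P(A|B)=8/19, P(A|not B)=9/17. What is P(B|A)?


P(A) = P(A|B)P(B) + P(A|B')P(B') = 8/19*1/9 + 9/17*8/9 = 1504/2907
P(B|A) = P(A|B)P(B)/P(A) = (8/171)/(1504/2907) = 17/188

17/188


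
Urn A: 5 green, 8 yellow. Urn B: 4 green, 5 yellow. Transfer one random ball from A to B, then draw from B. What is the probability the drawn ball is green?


P(transfer green) = 5/13; P(transfer yellow) = 8/13
If green transferred: Urn II has 5 green of 10, so P(green|green moved) = 1/2
If yellow transferred: Urn II has 4 green of 10, so P(green|yellow moved) = 2/5
By total probability: P(green) = 5/13*1/2 + 8/13*2/5 = 57/130

57/130


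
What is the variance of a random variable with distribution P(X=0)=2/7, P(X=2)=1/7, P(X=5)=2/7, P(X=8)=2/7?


E[X] = 4, E[X^2] = 26
Var(X) = E[X^2] - (E[X])^2 = 26 - (4)^2 = 10

10


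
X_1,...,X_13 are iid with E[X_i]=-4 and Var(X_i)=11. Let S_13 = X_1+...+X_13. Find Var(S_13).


By independence, Var(S_n) = n*Var(X_1) = 13*11 = 143

143


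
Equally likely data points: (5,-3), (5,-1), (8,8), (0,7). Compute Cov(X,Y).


E[X]=9/2, E[Y]=11/4, E[XY]=11
Cov(X,Y) = E[XY] - E[X]E[Y] = 11 - 9/2*11/4 = -11/8

-11/8


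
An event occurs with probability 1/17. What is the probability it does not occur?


P(A') = 1 - P(A) = 1 - 1/17 = 16/17

16/17


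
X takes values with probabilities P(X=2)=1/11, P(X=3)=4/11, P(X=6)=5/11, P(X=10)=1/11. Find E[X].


E[X] = sum(x * P(x))
= 2*1/11 + 3*4/11 + 6*5/11 + 10*1/11
= 54/11

54/11


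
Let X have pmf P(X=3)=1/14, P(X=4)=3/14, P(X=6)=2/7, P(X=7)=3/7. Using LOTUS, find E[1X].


E[1X] = sum(g(x)*P(x))
= 3*1/14 + 4*3/14 + 6*2/7 + 7*3/7
= 81/14

81/14


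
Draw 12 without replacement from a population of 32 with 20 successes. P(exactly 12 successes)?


P(X=12) = C(20,12)*C(12,0) / C(32,12)
= 125970*1 / 225792840
= 125970/225792840 = 323/578956

323/578956


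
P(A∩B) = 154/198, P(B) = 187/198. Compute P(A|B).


P(A|B) = P(A∩B)/P(B) = (154/198)/(187/198) = 154/187 = 14/17

14/17


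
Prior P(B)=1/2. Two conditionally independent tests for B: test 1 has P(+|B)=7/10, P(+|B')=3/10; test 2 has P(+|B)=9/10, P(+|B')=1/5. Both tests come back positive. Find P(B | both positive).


After test 1: P(+) = 7/10*1/2 + 3/10*1/2 = 1/2
P(B|+) = (7/20)/(1/2) = 7/10
After test 2 (use post1 as new prior): P(+) = 9/10*7/10 + 1/5*3/10 = 69/100
P(B|+,+) = (63/100)/(69/100) = 21/23

21/23


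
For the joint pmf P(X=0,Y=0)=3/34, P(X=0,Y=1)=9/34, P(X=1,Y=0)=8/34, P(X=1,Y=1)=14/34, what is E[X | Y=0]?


P(Y=0) = 11/34
E[X|Y=0] = (0*3 + 1*8)/11 = 8/11

8/11


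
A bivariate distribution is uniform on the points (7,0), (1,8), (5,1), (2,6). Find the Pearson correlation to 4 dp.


Cov(X,Y) = -7.8125, Var(X) = 5.6875, Var(Y) = 11.1875
rho = Cov/(sqrt(VarX)*sqrt(VarY)) = -0.9794

-0.9794


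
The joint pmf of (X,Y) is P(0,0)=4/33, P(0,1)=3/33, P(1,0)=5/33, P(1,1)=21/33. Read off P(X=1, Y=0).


Read from table: P(X=1, Y=0) = 5/33

5/33


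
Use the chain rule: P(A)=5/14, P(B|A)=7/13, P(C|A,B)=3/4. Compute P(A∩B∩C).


P(A∩B∩C) = P(A) * P(B|A) * P(C|A∩B)
= 5/14 * 7/13 * 3/4
= 5/26 * 3/4 = 15/104

15/104
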